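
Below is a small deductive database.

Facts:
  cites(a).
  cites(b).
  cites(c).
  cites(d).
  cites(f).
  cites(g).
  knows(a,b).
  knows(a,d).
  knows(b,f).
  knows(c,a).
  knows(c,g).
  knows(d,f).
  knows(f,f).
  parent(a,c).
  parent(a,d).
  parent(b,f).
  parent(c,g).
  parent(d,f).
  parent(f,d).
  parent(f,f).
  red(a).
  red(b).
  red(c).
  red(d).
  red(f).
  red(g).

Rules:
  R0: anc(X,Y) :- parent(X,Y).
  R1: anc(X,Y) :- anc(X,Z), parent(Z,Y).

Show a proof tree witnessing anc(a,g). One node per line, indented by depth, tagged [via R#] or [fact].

round 1: derive anc(a,c) via R0 from parent(a,c)
round 1: derive anc(a,d) via R0 from parent(a,d)
round 1: derive anc(b,f) via R0 from parent(b,f)
round 1: derive anc(c,g) via R0 from parent(c,g)
round 1: derive anc(d,f) via R0 from parent(d,f)
round 1: derive anc(f,d) via R0 from parent(f,d)
round 1: derive anc(f,f) via R0 from parent(f,f)
round 2: derive anc(a,f) via R1 from anc(a,d), parent(d,f)
round 2: derive anc(a,g) via R1 from anc(a,c), parent(c,g)
round 2: derive anc(b,d) via R1 from anc(b,f), parent(f,d)
round 2: derive anc(d,d) via R1 from anc(d,f), parent(f,d)

anc(a,g)  [via R1]
  anc(a,c)  [via R0]
    parent(a,c)  [fact]
  parent(c,g)  [fact]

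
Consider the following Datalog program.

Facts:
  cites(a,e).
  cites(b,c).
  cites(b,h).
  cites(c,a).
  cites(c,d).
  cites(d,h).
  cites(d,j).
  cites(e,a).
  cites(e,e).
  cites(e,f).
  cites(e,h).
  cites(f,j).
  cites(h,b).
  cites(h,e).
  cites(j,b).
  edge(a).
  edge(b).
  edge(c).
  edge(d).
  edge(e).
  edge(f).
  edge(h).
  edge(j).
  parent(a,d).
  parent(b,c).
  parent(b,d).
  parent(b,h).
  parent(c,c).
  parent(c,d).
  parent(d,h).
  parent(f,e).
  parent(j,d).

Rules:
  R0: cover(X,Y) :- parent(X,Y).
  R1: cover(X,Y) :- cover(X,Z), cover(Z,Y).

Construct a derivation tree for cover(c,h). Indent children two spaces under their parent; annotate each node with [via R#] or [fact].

round 1: derive cover(a,d) via R0 from parent(a,d)
round 1: derive cover(b,c) via R0 from parent(b,c)
round 1: derive cover(b,d) via R0 from parent(b,d)
round 1: derive cover(b,h) via R0 from parent(b,h)
round 1: derive cover(c,c) via R0 from parent(c,c)
round 1: derive cover(c,d) via R0 from parent(c,d)
round 1: derive cover(d,h) via R0 from parent(d,h)
round 1: derive cover(f,e) via R0 from parent(f,e)
round 1: derive cover(j,d) via R0 from parent(j,d)
round 2: derive cover(a,h) via R1 from cover(a,d), cover(d,h)
round 2: derive cover(c,h) via R1 from cover(c,d), cover(d,h)
round 2: derive cover(j,h) via R1 from cover(j,d), cover(d,h)

cover(c,h)  [via R1]
  cover(c,d)  [via R0]
    parent(c,d)  [fact]
  cover(d,h)  [via R0]
    parent(d,h)  [fact]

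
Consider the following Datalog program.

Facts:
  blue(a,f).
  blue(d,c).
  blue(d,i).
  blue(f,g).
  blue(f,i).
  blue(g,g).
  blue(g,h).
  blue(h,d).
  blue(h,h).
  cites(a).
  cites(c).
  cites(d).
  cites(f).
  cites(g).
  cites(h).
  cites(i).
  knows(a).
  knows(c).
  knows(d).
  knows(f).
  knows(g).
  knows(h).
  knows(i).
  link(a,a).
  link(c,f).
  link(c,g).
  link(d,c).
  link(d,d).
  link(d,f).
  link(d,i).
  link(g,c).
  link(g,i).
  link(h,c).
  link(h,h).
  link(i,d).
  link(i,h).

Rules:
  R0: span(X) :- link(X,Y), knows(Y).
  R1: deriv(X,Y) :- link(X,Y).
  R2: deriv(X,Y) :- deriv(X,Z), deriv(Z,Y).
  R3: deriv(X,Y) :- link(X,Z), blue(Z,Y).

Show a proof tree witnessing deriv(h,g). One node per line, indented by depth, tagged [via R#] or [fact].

deriv(h,g)  [via R2]
  deriv(h,c)  [via R1]
    link(h,c)  [fact]
  deriv(c,g)  [via R1]
    link(c,g)  [fact]

round 1: derive deriv(a,a) via R1 from link(a,a)
round 1: derive deriv(c,f) via R1 from link(c,f)
round 1: derive deriv(c,g) via R1 from link(c,g)
round 1: derive deriv(d,c) via R1 from link(d,c)
round 1: derive deriv(d,d) via R1 from link(d,d)
round 1: derive deriv(d,f) via R1 from link(d,f)
round 1: derive deriv(d,i) via R1 from link(d,i)
round 1: derive deriv(g,c) via R1 from link(g,c)
round 1: derive deriv(g,i) via R1 from link(g,i)
round 1: derive deriv(h,c) via R1 from link(h,c)
round 1: derive deriv(h,h) via R1 from link(h,h)
round 1: derive deriv(i,d) via R1 from link(i,d)
round 1: derive deriv(i,h) via R1 from link(i,h)
round 1: derive deriv(a,f) via R3 from link(a,a), blue(a,f)
round 1: derive deriv(c,h) via R3 from link(c,g), blue(g,h)
round 1: derive deriv(c,i) via R3 from link(c,f), blue(f,i)
round 1: derive deriv(d,g) via R3 from link(d,f), blue(f,g)
round 1: derive deriv(h,d) via R3 from link(h,h), blue(h,d)
round 1: derive deriv(i,c) via R3 from link(i,d), blue(d,c)
round 1: derive deriv(i,i) via R3 from link(i,d), blue(d,i)
round 2: derive deriv(c,c) via R2 from deriv(c,g), deriv(g,c)
round 2: derive deriv(c,d) via R2 from deriv(c,h), deriv(h,d)
round 2: derive deriv(d,h) via R2 from deriv(d,c), deriv(c,h)
round 2: derive deriv(g,d) via R2 from deriv(g,i), deriv(i,d)
round 2: derive deriv(g,f) via R2 from deriv(g,c), deriv(c,f)
round 2: derive deriv(g,g) via R2 from deriv(g,c), deriv(c,g)
round 2: derive deriv(g,h) via R2 from deriv(g,c), deriv(c,h)
round 2: derive deriv(h,f) via R2 from deriv(h,c), deriv(c,f)
round 2: derive deriv(h,g) via R2 from deriv(h,c), deriv(c,g)
round 2: derive deriv(h,i) via R2 from deriv(h,c), deriv(c,i)
round 2: derive deriv(i,f) via R2 from deriv(i,c), deriv(c,f)
round 2: derive deriv(i,g) via R2 from deriv(i,c), deriv(c,g)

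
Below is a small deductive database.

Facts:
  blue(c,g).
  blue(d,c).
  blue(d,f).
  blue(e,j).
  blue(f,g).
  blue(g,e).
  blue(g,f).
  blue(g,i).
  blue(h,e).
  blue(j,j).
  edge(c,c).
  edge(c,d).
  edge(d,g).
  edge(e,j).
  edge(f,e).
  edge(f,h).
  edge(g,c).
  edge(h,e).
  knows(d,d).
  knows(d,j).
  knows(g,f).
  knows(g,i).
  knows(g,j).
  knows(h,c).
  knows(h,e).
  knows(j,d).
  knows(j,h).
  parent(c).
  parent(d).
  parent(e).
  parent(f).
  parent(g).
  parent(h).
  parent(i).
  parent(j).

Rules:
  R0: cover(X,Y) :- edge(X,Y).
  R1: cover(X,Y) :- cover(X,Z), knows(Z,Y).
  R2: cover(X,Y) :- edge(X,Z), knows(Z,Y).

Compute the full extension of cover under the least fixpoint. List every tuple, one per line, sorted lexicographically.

cover(c,c)
cover(c,d)
cover(c,e)
cover(c,h)
cover(c,j)
cover(d,c)
cover(d,d)
cover(d,e)
cover(d,f)
cover(d,g)
cover(d,h)
cover(d,i)
cover(d,j)
cover(e,c)
cover(e,d)
cover(e,e)
cover(e,h)
cover(e,j)
cover(f,c)
cover(f,e)
cover(f,h)
cover(g,c)
cover(h,e)

round 1: derive cover(c,c) via R0 from edge(c,c)
round 1: derive cover(c,d) via R0 from edge(c,d)
round 1: derive cover(d,g) via R0 from edge(d,g)
round 1: derive cover(e,j) via R0 from edge(e,j)
round 1: derive cover(f,e) via R0 from edge(f,e)
round 1: derive cover(f,h) via R0 from edge(f,h)
round 1: derive cover(g,c) via R0 from edge(g,c)
round 1: derive cover(h,e) via R0 from edge(h,e)
round 1: derive cover(c,j) via R2 from edge(c,d), knows(d,j)
round 1: derive cover(d,f) via R2 from edge(d,g), knows(g,f)
round 1: derive cover(d,i) via R2 from edge(d,g), knows(g,i)
round 1: derive cover(d,j) via R2 from edge(d,g), knows(g,j)
round 1: derive cover(e,d) via R2 from edge(e,j), knows(j,d)
round 1: derive cover(e,h) via R2 from edge(e,j), knows(j,h)
round 1: derive cover(f,c) via R2 from edge(f,h), knows(h,c)
round 2: derive cover(c,h) via R1 from cover(c,j), knows(j,h)
round 2: derive cover(d,d) via R1 from cover(d,j), knows(j,d)
round 2: derive cover(d,h) via R1 from cover(d,j), knows(j,h)
round 2: derive cover(e,c) via R1 from cover(e,h), knows(h,c)
round 2: derive cover(e,e) via R1 from cover(e,h), knows(h,e)
round 3: derive cover(c,e) via R1 from cover(c,h), knows(h,e)
round 3: derive cover(d,c) via R1 from cover(d,h), knows(h,c)
round 3: derive cover(d,e) via R1 from cover(d,h), knows(h,e)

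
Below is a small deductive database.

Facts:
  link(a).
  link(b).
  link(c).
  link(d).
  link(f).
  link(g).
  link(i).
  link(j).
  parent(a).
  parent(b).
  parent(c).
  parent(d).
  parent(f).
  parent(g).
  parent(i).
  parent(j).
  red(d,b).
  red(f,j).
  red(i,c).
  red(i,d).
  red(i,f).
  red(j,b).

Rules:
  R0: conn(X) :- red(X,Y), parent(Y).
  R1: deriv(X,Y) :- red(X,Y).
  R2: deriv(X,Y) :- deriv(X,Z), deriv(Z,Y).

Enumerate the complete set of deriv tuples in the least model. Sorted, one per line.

deriv(d,b)
deriv(f,b)
deriv(f,j)
deriv(i,b)
deriv(i,c)
deriv(i,d)
deriv(i,f)
deriv(i,j)
deriv(j,b)

round 1: derive deriv(d,b) via R1 from red(d,b)
round 1: derive deriv(f,j) via R1 from red(f,j)
round 1: derive deriv(i,c) via R1 from red(i,c)
round 1: derive deriv(i,d) via R1 from red(i,d)
round 1: derive deriv(i,f) via R1 from red(i,f)
round 1: derive deriv(j,b) via R1 from red(j,b)
round 2: derive deriv(f,b) via R2 from deriv(f,j), deriv(j,b)
round 2: derive deriv(i,b) via R2 from deriv(i,d), deriv(d,b)
round 2: derive deriv(i,j) via R2 from deriv(i,f), deriv(f,j)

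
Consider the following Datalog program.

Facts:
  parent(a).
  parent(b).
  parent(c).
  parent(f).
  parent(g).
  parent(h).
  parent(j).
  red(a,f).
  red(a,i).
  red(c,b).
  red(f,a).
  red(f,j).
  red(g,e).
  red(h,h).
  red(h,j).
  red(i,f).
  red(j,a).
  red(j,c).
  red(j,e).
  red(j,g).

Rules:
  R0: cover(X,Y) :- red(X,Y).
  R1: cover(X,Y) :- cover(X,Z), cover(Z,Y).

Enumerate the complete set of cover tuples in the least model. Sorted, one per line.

cover(a,a)
cover(a,b)
cover(a,c)
cover(a,e)
cover(a,f)
cover(a,g)
cover(a,i)
cover(a,j)
cover(c,b)
cover(f,a)
cover(f,b)
cover(f,c)
cover(f,e)
cover(f,f)
cover(f,g)
cover(f,i)
cover(f,j)
cover(g,e)
cover(h,a)
cover(h,b)
cover(h,c)
cover(h,e)
cover(h,f)
cover(h,g)
cover(h,h)
cover(h,i)
cover(h,j)
cover(i,a)
cover(i,b)
cover(i,c)
cover(i,e)
cover(i,f)
cover(i,g)
cover(i,i)
cover(i,j)
cover(j,a)
cover(j,b)
cover(j,c)
cover(j,e)
cover(j,f)
cover(j,g)
cover(j,i)
cover(j,j)

round 1: derive cover(a,f) via R0 from red(a,f)
round 1: derive cover(a,i) via R0 from red(a,i)
round 1: derive cover(c,b) via R0 from red(c,b)
round 1: derive cover(f,a) via R0 from red(f,a)
round 1: derive cover(f,j) via R0 from red(f,j)
round 1: derive cover(g,e) via R0 from red(g,e)
round 1: derive cover(h,h) via R0 from red(h,h)
round 1: derive cover(h,j) via R0 from red(h,j)
round 1: derive cover(i,f) via R0 from red(i,f)
round 1: derive cover(j,a) via R0 from red(j,a)
round 1: derive cover(j,c) via R0 from red(j,c)
round 1: derive cover(j,e) via R0 from red(j,e)
round 1: derive cover(j,g) via R0 from red(j,g)
round 2: derive cover(a,a) via R1 from cover(a,f), cover(f,a)
round 2: derive cover(a,j) via R1 from cover(a,f), cover(f,j)
round 2: derive cover(f,c) via R1 from cover(f,j), cover(j,c)
round 2: derive cover(f,e) via R1 from cover(f,j), cover(j,e)
round 2: derive cover(f,f) via R1 from cover(f,a), cover(a,f)
round 2: derive cover(f,g) via R1 from cover(f,j), cover(j,g)
round 2: derive cover(f,i) via R1 from cover(f,a), cover(a,i)
round 2: derive cover(h,a) via R1 from cover(h,j), cover(j,a)
round 2: derive cover(h,c) via R1 from cover(h,j), cover(j,c)
round 2: derive cover(h,e) via R1 from cover(h,j), cover(j,e)
round 2: derive cover(h,g) via R1 from cover(h,j), cover(j,g)
round 2: derive cover(i,a) via R1 from cover(i,f), cover(f,a)
round 2: derive cover(i,j) via R1 from cover(i,f), cover(f,j)
round 2: derive cover(j,b) via R1 from cover(j,c), cover(c,b)
round 2: derive cover(j,f) via R1 from cover(j,a), cover(a,f)
round 2: derive cover(j,i) via R1 from cover(j,a), cover(a,i)
round 3: derive cover(a,b) via R1 from cover(a,j), cover(j,b)
round 3: derive cover(a,c) via R1 from cover(a,f), cover(f,c)
round 3: derive cover(a,e) via R1 from cover(a,f), cover(f,e)
round 3: derive cover(a,g) via R1 from cover(a,f), cover(f,g)
round 3: derive cover(f,b) via R1 from cover(f,c), cover(c,b)
round 3: derive cover(h,b) via R1 from cover(h,c), cover(c,b)
round 3: derive cover(h,f) via R1 from cover(h,a), cover(a,f)
round 3: derive cover(h,i) via R1 from cover(h,a), cover(a,i)
round 3: derive cover(i,b) via R1 from cover(i,j), cover(j,b)
round 3: derive cover(i,c) via R1 from cover(i,f), cover(f,c)
round 3: derive cover(i,e) via R1 from cover(i,f), cover(f,e)
round 3: derive cover(i,g) via R1 from cover(i,f), cover(f,g)
round 3: derive cover(i,i) via R1 from cover(i,a), cover(a,i)
round 3: derive cover(j,j) via R1 from cover(j,a), cover(a,j)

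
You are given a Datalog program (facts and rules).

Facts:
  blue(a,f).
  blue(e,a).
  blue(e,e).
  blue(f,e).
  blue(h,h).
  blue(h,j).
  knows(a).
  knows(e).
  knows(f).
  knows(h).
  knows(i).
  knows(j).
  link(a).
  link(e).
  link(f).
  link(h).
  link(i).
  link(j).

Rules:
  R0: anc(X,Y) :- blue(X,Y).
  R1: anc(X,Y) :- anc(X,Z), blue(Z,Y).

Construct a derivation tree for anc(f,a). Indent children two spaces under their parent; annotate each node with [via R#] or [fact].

round 1: derive anc(a,f) via R0 from blue(a,f)
round 1: derive anc(e,a) via R0 from blue(e,a)
round 1: derive anc(e,e) via R0 from blue(e,e)
round 1: derive anc(f,e) via R0 from blue(f,e)
round 1: derive anc(h,h) via R0 from blue(h,h)
round 1: derive anc(h,j) via R0 from blue(h,j)
round 2: derive anc(a,e) via R1 from anc(a,f), blue(f,e)
round 2: derive anc(e,f) via R1 from anc(e,a), blue(a,f)
round 2: derive anc(f,a) via R1 from anc(f,e), blue(e,a)
round 3: derive anc(a,a) via R1 from anc(a,e), blue(e,a)
round 3: derive anc(f,f) via R1 from anc(f,a), blue(a,f)

anc(f,a)  [via R1]
  anc(f,e)  [via R0]
    blue(f,e)  [fact]
  blue(e,a)  [fact]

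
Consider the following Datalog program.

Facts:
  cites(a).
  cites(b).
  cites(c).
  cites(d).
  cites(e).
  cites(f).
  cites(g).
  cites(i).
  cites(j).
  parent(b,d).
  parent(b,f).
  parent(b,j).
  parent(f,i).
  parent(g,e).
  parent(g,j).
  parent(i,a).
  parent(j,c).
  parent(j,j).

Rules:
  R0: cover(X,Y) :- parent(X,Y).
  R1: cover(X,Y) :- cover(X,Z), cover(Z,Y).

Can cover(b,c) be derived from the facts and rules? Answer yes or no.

yes

round 1: derive cover(b,d) via R0 from parent(b,d)
round 1: derive cover(b,f) via R0 from parent(b,f)
round 1: derive cover(b,j) via R0 from parent(b,j)
round 1: derive cover(f,i) via R0 from parent(f,i)
round 1: derive cover(g,e) via R0 from parent(g,e)
round 1: derive cover(g,j) via R0 from parent(g,j)
round 1: derive cover(i,a) via R0 from parent(i,a)
round 1: derive cover(j,c) via R0 from parent(j,c)
round 1: derive cover(j,j) via R0 from parent(j,j)
round 2: derive cover(b,c) via R1 from cover(b,j), cover(j,c)
round 2: derive cover(b,i) via R1 from cover(b,f), cover(f,i)
round 2: derive cover(f,a) via R1 from cover(f,i), cover(i,a)
round 2: derive cover(g,c) via R1 from cover(g,j), cover(j,c)
round 3: derive cover(b,a) via R1 from cover(b,f), cover(f,a)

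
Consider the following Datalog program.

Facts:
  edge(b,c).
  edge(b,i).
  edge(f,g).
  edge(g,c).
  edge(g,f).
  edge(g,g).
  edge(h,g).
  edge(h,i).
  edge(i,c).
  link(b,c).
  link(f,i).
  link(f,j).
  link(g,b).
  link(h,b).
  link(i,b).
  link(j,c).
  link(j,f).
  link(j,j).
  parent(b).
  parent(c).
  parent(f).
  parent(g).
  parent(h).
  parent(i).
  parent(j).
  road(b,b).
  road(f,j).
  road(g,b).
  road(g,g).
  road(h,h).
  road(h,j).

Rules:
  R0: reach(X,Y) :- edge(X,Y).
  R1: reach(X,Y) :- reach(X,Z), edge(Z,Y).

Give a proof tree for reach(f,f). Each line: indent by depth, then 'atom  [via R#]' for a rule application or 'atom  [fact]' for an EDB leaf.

reach(f,f)  [via R1]
  reach(f,g)  [via R0]
    edge(f,g)  [fact]
  edge(g,f)  [fact]

round 1: derive reach(b,c) via R0 from edge(b,c)
round 1: derive reach(b,i) via R0 from edge(b,i)
round 1: derive reach(f,g) via R0 from edge(f,g)
round 1: derive reach(g,c) via R0 from edge(g,c)
round 1: derive reach(g,f) via R0 from edge(g,f)
round 1: derive reach(g,g) via R0 from edge(g,g)
round 1: derive reach(h,g) via R0 from edge(h,g)
round 1: derive reach(h,i) via R0 from edge(h,i)
round 1: derive reach(i,c) via R0 from edge(i,c)
round 2: derive reach(f,c) via R1 from reach(f,g), edge(g,c)
round 2: derive reach(f,f) via R1 from reach(f,g), edge(g,f)
round 2: derive reach(h,c) via R1 from reach(h,g), edge(g,c)
round 2: derive reach(h,f) via R1 from reach(h,g), edge(g,f)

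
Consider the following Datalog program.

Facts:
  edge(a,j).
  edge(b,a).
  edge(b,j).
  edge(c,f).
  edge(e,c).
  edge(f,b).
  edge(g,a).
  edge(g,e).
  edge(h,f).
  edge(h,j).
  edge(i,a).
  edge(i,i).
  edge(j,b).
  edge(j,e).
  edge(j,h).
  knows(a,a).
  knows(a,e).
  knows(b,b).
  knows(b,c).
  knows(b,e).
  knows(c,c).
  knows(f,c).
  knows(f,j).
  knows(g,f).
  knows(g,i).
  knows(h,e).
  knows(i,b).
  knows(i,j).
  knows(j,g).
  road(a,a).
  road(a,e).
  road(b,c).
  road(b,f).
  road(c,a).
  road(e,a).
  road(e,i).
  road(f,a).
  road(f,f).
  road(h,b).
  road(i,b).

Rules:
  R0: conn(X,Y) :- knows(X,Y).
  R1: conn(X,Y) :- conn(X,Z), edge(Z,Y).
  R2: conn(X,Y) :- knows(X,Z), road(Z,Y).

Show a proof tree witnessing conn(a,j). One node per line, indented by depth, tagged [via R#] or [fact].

conn(a,j)  [via R1]
  conn(a,a)  [via R0]
    knows(a,a)  [fact]
  edge(a,j)  [fact]

round 1: derive conn(a,a) via R0 from knows(a,a)
round 1: derive conn(a,e) via R0 from knows(a,e)
round 1: derive conn(b,b) via R0 from knows(b,b)
round 1: derive conn(b,c) via R0 from knows(b,c)
round 1: derive conn(b,e) via R0 from knows(b,e)
round 1: derive conn(c,c) via R0 from knows(c,c)
round 1: derive conn(f,c) via R0 from knows(f,c)
round 1: derive conn(f,j) via R0 from knows(f,j)
round 1: derive conn(g,f) via R0 from knows(g,f)
round 1: derive conn(g,i) via R0 from knows(g,i)
round 1: derive conn(h,e) via R0 from knows(h,e)
round 1: derive conn(i,b) via R0 from knows(i,b)
round 1: derive conn(i,j) via R0 from knows(i,j)
round 1: derive conn(j,g) via R0 from knows(j,g)
round 1: derive conn(a,i) via R2 from knows(a,e), road(e,i)
round 1: derive conn(b,a) via R2 from knows(b,c), road(c,a)
round 1: derive conn(b,f) via R2 from knows(b,b), road(b,f)
round 1: derive conn(b,i) via R2 from knows(b,e), road(e,i)
round 1: derive conn(c,a) via R2 from knows(c,c), road(c,a)
round 1: derive conn(f,a) via R2 from knows(f,c), road(c,a)
round 1: derive conn(g,a) via R2 from knows(g,f), road(f,a)
round 1: derive conn(g,b) via R2 from knows(g,i), road(i,b)
round 1: derive conn(h,a) via R2 from knows(h,e), road(e,a)
round 1: derive conn(h,i) via R2 from knows(h,e), road(e,i)
round 1: derive conn(i,c) via R2 from knows(i,b), road(b,c)
round 1: derive conn(i,f) via R2 from knows(i,b), road(b,f)
round 2: derive conn(a,c) via R1 from conn(a,e), edge(e,c)
round 2: derive conn(a,j) via R1 from conn(a,a), edge(a,j)
round 2: derive conn(b,j) via R1 from conn(b,a), edge(a,j)
round 2: derive conn(c,f) via R1 from conn(c,c), edge(c,f)
round 2: derive conn(c,j) via R1 from conn(c,a), edge(a,j)
round 2: derive conn(f,b) via R1 from conn(f,j), edge(j,b)
round 2: derive conn(f,e) via R1 from conn(f,j), edge(j,e)
round 2: derive conn(f,f) via R1 from conn(f,c), edge(c,f)
round 2: derive conn(f,h) via R1 from conn(f,j), edge(j,h)
round 2: derive conn(g,j) via R1 from conn(g,a), edge(a,j)
round 2: derive conn(h,c) via R1 from conn(h,e), edge(e,c)
round 2: derive conn(h,j) via R1 from conn(h,a), edge(a,j)
round 2: derive conn(i,a) via R1 from conn(i,b), edge(b,a)
round 2: derive conn(i,e) via R1 from conn(i,j), edge(j,e)
round 2: derive conn(i,h) via R1 from conn(i,j), edge(j,h)
round 2: derive conn(j,a) via R1 from conn(j,g), edge(g,a)
round 2: derive conn(j,e) via R1 from conn(j,g), edge(g,e)
round 3: derive conn(a,b) via R1 from conn(a,j), edge(j,b)
round 3: derive conn(a,f) via R1 from conn(a,c), edge(c,f)
round 3: derive conn(a,h) via R1 from conn(a,j), edge(j,h)
round 3: derive conn(b,h) via R1 from conn(b,j), edge(j,h)
round 3: derive conn(c,b) via R1 from conn(c,f), edge(f,b)
round 3: derive conn(c,e) via R1 from conn(c,j), edge(j,e)
round 3: derive conn(c,h) via R1 from conn(c,j), edge(j,h)
round 3: derive conn(g,e) via R1 from conn(g,j), edge(j,e)
round 3: derive conn(g,h) via R1 from conn(g,j), edge(j,h)
round 3: derive conn(h,b) via R1 from conn(h,j), edge(j,b)
round 3: derive conn(h,f) via R1 from conn(h,c), edge(c,f)
round 3: derive conn(h,h) via R1 from conn(h,j), edge(j,h)
round 3: derive conn(j,c) via R1 from conn(j,e), edge(e,c)
round 3: derive conn(j,j) via R1 from conn(j,a), edge(a,j)
round 4: derive conn(g,c) via R1 from conn(g,e), edge(e,c)
round 4: derive conn(j,b) via R1 from conn(j,j), edge(j,b)
round 4: derive conn(j,f) via R1 from conn(j,c), edge(c,f)
round 4: derive conn(j,h) via R1 from conn(j,j), edge(j,h)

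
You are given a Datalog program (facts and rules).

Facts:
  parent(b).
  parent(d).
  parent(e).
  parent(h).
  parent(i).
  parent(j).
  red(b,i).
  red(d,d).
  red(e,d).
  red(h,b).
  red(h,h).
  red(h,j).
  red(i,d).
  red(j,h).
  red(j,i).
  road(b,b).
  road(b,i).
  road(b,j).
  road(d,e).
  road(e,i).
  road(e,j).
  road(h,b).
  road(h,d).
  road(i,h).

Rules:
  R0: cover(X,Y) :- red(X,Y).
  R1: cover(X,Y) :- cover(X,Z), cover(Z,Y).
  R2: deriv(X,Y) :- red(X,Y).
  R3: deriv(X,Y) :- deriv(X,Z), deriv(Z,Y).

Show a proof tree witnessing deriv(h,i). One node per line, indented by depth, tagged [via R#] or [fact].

round 1: derive deriv(b,i) via R2 from red(b,i)
round 1: derive deriv(d,d) via R2 from red(d,d)
round 1: derive deriv(e,d) via R2 from red(e,d)
round 1: derive deriv(h,b) via R2 from red(h,b)
round 1: derive deriv(h,h) via R2 from red(h,h)
round 1: derive deriv(h,j) via R2 from red(h,j)
round 1: derive deriv(i,d) via R2 from red(i,d)
round 1: derive deriv(j,h) via R2 from red(j,h)
round 1: derive deriv(j,i) via R2 from red(j,i)
round 2: derive deriv(b,d) via R3 from deriv(b,i), deriv(i,d)
round 2: derive deriv(h,i) via R3 from deriv(h,b), deriv(b,i)
round 2: derive deriv(j,b) via R3 from deriv(j,h), deriv(h,b)
round 2: derive deriv(j,d) via R3 from deriv(j,i), deriv(i,d)
round 2: derive deriv(j,j) via R3 from deriv(j,h), deriv(h,j)
round 3: derive deriv(h,d) via R3 from deriv(h,b), deriv(b,d)

deriv(h,i)  [via R3]
  deriv(h,b)  [via R2]
    red(h,b)  [fact]
  deriv(b,i)  [via R2]
    red(b,i)  [fact]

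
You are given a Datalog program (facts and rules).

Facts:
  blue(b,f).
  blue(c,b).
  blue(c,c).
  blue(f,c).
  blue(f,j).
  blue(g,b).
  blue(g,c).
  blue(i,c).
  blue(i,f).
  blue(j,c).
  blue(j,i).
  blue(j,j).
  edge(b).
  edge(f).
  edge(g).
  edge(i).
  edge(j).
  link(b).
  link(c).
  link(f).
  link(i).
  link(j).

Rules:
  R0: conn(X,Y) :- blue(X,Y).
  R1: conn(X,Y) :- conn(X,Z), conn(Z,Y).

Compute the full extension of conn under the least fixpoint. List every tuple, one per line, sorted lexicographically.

conn(b,b)
conn(b,c)
conn(b,f)
conn(b,i)
conn(b,j)
conn(c,b)
conn(c,c)
conn(c,f)
conn(c,i)
conn(c,j)
conn(f,b)
conn(f,c)
conn(f,f)
conn(f,i)
conn(f,j)
conn(g,b)
conn(g,c)
conn(g,f)
conn(g,i)
conn(g,j)
conn(i,b)
conn(i,c)
conn(i,f)
conn(i,i)
conn(i,j)
conn(j,b)
conn(j,c)
conn(j,f)
conn(j,i)
conn(j,j)

round 1: derive conn(b,f) via R0 from blue(b,f)
round 1: derive conn(c,b) via R0 from blue(c,b)
round 1: derive conn(c,c) via R0 from blue(c,c)
round 1: derive conn(f,c) via R0 from blue(f,c)
round 1: derive conn(f,j) via R0 from blue(f,j)
round 1: derive conn(g,b) via R0 from blue(g,b)
round 1: derive conn(g,c) via R0 from blue(g,c)
round 1: derive conn(i,c) via R0 from blue(i,c)
round 1: derive conn(i,f) via R0 from blue(i,f)
round 1: derive conn(j,c) via R0 from blue(j,c)
round 1: derive conn(j,i) via R0 from blue(j,i)
round 1: derive conn(j,j) via R0 from blue(j,j)
round 2: derive conn(b,c) via R1 from conn(b,f), conn(f,c)
round 2: derive conn(b,j) via R1 from conn(b,f), conn(f,j)
round 2: derive conn(c,f) via R1 from conn(c,b), conn(b,f)
round 2: derive conn(f,b) via R1 from conn(f,c), conn(c,b)
round 2: derive conn(f,i) via R1 from conn(f,j), conn(j,i)
round 2: derive conn(g,f) via R1 from conn(g,b), conn(b,f)
round 2: derive conn(i,b) via R1 from conn(i,c), conn(c,b)
round 2: derive conn(i,j) via R1 from conn(i,f), conn(f,j)
round 2: derive conn(j,b) via R1 from conn(j,c), conn(c,b)
round 2: derive conn(j,f) via R1 from conn(j,i), conn(i,f)
round 3: derive conn(b,b) via R1 from conn(b,c), conn(c,b)
round 3: derive conn(b,i) via R1 from conn(b,f), conn(f,i)
round 3: derive conn(c,i) via R1 from conn(c,f), conn(f,i)
round 3: derive conn(c,j) via R1 from conn(c,b), conn(b,j)
round 3: derive conn(f,f) via R1 from conn(f,b), conn(b,f)
round 3: derive conn(g,i) via R1 from conn(g,f), conn(f,i)
round 3: derive conn(g,j) via R1 from conn(g,b), conn(b,j)
round 3: derive conn(i,i) via R1 from conn(i,f), conn(f,i)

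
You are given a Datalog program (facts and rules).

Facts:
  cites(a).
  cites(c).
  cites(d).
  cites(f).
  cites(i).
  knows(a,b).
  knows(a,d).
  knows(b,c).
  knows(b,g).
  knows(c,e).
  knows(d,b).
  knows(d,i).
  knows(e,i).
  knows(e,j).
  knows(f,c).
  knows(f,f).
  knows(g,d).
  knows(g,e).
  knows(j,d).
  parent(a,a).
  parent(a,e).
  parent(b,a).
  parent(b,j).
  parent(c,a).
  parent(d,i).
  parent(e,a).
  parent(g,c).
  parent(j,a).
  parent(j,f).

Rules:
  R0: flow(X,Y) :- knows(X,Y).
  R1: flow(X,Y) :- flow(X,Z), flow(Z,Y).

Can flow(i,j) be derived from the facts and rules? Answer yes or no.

no

round 1: derive flow(a,b) via R0 from knows(a,b)
round 1: derive flow(a,d) via R0 from knows(a,d)
round 1: derive flow(b,c) via R0 from knows(b,c)
round 1: derive flow(b,g) via R0 from knows(b,g)
round 1: derive flow(c,e) via R0 from knows(c,e)
round 1: derive flow(d,b) via R0 from knows(d,b)
round 1: derive flow(d,i) via R0 from knows(d,i)
round 1: derive flow(e,i) via R0 from knows(e,i)
round 1: derive flow(e,j) via R0 from knows(e,j)
round 1: derive flow(f,c) via R0 from knows(f,c)
round 1: derive flow(f,f) via R0 from knows(f,f)
round 1: derive flow(g,d) via R0 from knows(g,d)
round 1: derive flow(g,e) via R0 from knows(g,e)
round 1: derive flow(j,d) via R0 from knows(j,d)
round 2: derive flow(a,c) via R1 from flow(a,b), flow(b,c)
round 2: derive flow(a,g) via R1 from flow(a,b), flow(b,g)
round 2: derive flow(a,i) via R1 from flow(a,d), flow(d,i)
round 2: derive flow(b,d) via R1 from flow(b,g), flow(g,d)
round 2: derive flow(b,e) via R1 from flow(b,c), flow(c,e)
round 2: derive flow(c,i) via R1 from flow(c,e), flow(e,i)
round 2: derive flow(c,j) via R1 from flow(c,e), flow(e,j)
round 2: derive flow(d,c) via R1 from flow(d,b), flow(b,c)
round 2: derive flow(d,g) via R1 from flow(d,b), flow(b,g)
round 2: derive flow(e,d) via R1 from flow(e,j), flow(j,d)
round 2: derive flow(f,e) via R1 from flow(f,c), flow(c,e)
round 2: derive flow(g,b) via R1 from flow(g,d), flow(d,b)
round 2: derive flow(g,i) via R1 from flow(g,d), flow(d,i)
round 2: derive flow(g,j) via R1 from flow(g,e), flow(e,j)
round 2: derive flow(j,b) via R1 from flow(j,d), flow(d,b)
round 2: derive flow(j,i) via R1 from flow(j,d), flow(d,i)
round 3: derive flow(a,e) via R1 from flow(a,b), flow(b,e)
round 3: derive flow(a,j) via R1 from flow(a,c), flow(c,j)
round 3: derive flow(b,b) via R1 from flow(b,d), flow(d,b)
round 3: derive flow(b,i) via R1 from flow(b,c), flow(c,i)
round 3: derive flow(b,j) via R1 from flow(b,c), flow(c,j)
round 3: derive flow(c,b) via R1 from flow(c,j), flow(j,b)
round 3: derive flow(c,d) via R1 from flow(c,e), flow(e,d)
round 3: derive flow(d,d) via R1 from flow(d,b), flow(b,d)
round 3: derive flow(d,e) via R1 from flow(d,b), flow(b,e)
round 3: derive flow(d,j) via R1 from flow(d,c), flow(c,j)
round 3: derive flow(e,b) via R1 from flow(e,d), flow(d,b)
round 3: derive flow(e,c) via R1 from flow(e,d), flow(d,c)
round 3: derive flow(e,g) via R1 from flow(e,d), flow(d,g)
round 3: derive flow(f,d) via R1 from flow(f,e), flow(e,d)
round 3: derive flow(f,i) via R1 from flow(f,c), flow(c,i)
round 3: derive flow(f,j) via R1 from flow(f,c), flow(c,j)
round 3: derive flow(g,c) via R1 from flow(g,b), flow(b,c)
round 3: derive flow(g,g) via R1 from flow(g,b), flow(b,g)
round 3: derive flow(j,c) via R1 from flow(j,b), flow(b,c)
round 3: derive flow(j,e) via R1 from flow(j,b), flow(b,e)
round 3: derive flow(j,g) via R1 from flow(j,b), flow(b,g)
round 4: derive flow(c,c) via R1 from flow(c,b), flow(b,c)
round 4: derive flow(c,g) via R1 from flow(c,b), flow(b,g)
round 4: derive flow(e,e) via R1 from flow(e,b), flow(b,e)
round 4: derive flow(f,b) via R1 from flow(f,c), flow(c,b)
round 4: derive flow(f,g) via R1 from flow(f,d), flow(d,g)
round 4: derive flow(j,j) via R1 from flow(j,b), flow(b,j)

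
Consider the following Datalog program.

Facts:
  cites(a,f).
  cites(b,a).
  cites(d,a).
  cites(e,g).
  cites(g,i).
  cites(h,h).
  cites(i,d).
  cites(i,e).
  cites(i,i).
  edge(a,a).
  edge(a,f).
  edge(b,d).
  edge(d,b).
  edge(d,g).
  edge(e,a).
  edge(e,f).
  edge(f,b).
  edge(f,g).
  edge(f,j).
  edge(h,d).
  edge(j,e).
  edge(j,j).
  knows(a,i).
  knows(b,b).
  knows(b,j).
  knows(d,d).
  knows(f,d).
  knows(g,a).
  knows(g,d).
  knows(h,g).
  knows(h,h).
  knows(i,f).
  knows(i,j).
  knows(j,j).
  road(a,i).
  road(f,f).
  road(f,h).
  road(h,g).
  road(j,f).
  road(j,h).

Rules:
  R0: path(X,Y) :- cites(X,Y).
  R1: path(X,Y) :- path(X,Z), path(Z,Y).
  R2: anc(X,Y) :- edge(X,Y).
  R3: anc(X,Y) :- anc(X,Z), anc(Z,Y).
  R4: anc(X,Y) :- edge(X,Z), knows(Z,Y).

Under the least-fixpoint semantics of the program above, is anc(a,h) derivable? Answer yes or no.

no

round 1: derive anc(a,a) via R2 from edge(a,a)
round 1: derive anc(a,f) via R2 from edge(a,f)
round 1: derive anc(b,d) via R2 from edge(b,d)
round 1: derive anc(d,b) via R2 from edge(d,b)
round 1: derive anc(d,g) via R2 from edge(d,g)
round 1: derive anc(e,a) via R2 from edge(e,a)
round 1: derive anc(e,f) via R2 from edge(e,f)
round 1: derive anc(f,b) via R2 from edge(f,b)
round 1: derive anc(f,g) via R2 from edge(f,g)
round 1: derive anc(f,j) via R2 from edge(f,j)
round 1: derive anc(h,d) via R2 from edge(h,d)
round 1: derive anc(j,e) via R2 from edge(j,e)
round 1: derive anc(j,j) via R2 from edge(j,j)
round 1: derive anc(a,d) via R4 from edge(a,f), knows(f,d)
round 1: derive anc(a,i) via R4 from edge(a,a), knows(a,i)
round 1: derive anc(d,a) via R4 from edge(d,g), knows(g,a)
round 1: derive anc(d,d) via R4 from edge(d,g), knows(g,d)
round 1: derive anc(d,j) via R4 from edge(d,b), knows(b,j)
round 1: derive anc(e,d) via R4 from edge(e,f), knows(f,d)
round 1: derive anc(e,i) via R4 from edge(e,a), knows(a,i)
round 1: derive anc(f,a) via R4 from edge(f,g), knows(g,a)
round 1: derive anc(f,d) via R4 from edge(f,g), knows(g,d)
round 2: derive anc(a,b) via R3 from anc(a,d), anc(d,b)
round 2: derive anc(a,g) via R3 from anc(a,d), anc(d,g)
round 2: derive anc(a,j) via R3 from anc(a,d), anc(d,j)
round 2: derive anc(b,a) via R3 from anc(b,d), anc(d,a)
round 2: derive anc(b,b) via R3 from anc(b,d), anc(d,b)
round 2: derive anc(b,g) via R3 from anc(b,d), anc(d,g)
round 2: derive anc(b,j) via R3 from anc(b,d), anc(d,j)
round 2: derive anc(d,e) via R3 from anc(d,j), anc(j,e)
round 2: derive anc(d,f) via R3 from anc(d,a), anc(a,f)
round 2: derive anc(d,i) via R3 from anc(d,a), anc(a,i)
round 2: derive anc(e,b) via R3 from anc(e,d), anc(d,b)
round 2: derive anc(e,g) via R3 from anc(e,d), anc(d,g)
round 2: derive anc(e,j) via R3 from anc(e,d), anc(d,j)
round 2: derive anc(f,e) via R3 from anc(f,j), anc(j,e)
round 2: derive anc(f,f) via R3 from anc(f,a), anc(a,f)
round 2: derive anc(f,i) via R3 from anc(f,a), anc(a,i)
round 2: derive anc(h,a) via R3 from anc(h,d), anc(d,a)
round 2: derive anc(h,b) via R3 from anc(h,d), anc(d,b)
round 2: derive anc(h,g) via R3 from anc(h,d), anc(d,g)
round 2: derive anc(h,j) via R3 from anc(h,d), anc(d,j)
round 2: derive anc(j,a) via R3 from anc(j,e), anc(e,a)
round 2: derive anc(j,d) via R3 from anc(j,e), anc(e,d)
round 2: derive anc(j,f) via R3 from anc(j,e), anc(e,f)
round 2: derive anc(j,i) via R3 from anc(j,e), anc(e,i)
round 3: derive anc(a,e) via R3 from anc(a,d), anc(d,e)
round 3: derive anc(b,e) via R3 from anc(b,d), anc(d,e)
round 3: derive anc(b,f) via R3 from anc(b,a), anc(a,f)
round 3: derive anc(b,i) via R3 from anc(b,a), anc(a,i)
round 3: derive anc(e,e) via R3 from anc(e,d), anc(d,e)
round 3: derive anc(h,e) via R3 from anc(h,d), anc(d,e)
round 3: derive anc(h,f) via R3 from anc(h,a), anc(a,f)
round 3: derive anc(h,i) via R3 from anc(h,a), anc(a,i)
round 3: derive anc(j,b) via R3 from anc(j,a), anc(a,b)
round 3: derive anc(j,g) via R3 from anc(j,a), anc(a,g)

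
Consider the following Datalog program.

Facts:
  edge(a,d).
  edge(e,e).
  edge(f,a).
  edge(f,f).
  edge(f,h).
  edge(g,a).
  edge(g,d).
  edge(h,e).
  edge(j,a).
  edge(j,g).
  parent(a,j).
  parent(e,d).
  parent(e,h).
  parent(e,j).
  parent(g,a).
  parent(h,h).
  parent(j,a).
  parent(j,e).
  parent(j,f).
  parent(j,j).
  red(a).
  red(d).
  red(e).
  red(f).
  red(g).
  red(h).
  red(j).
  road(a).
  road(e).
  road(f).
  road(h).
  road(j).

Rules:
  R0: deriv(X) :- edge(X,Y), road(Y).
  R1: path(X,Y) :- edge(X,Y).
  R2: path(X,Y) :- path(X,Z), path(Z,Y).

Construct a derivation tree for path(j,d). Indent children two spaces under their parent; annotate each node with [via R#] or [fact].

path(j,d)  [via R2]
  path(j,a)  [via R1]
    edge(j,a)  [fact]
  path(a,d)  [via R1]
    edge(a,d)  [fact]

round 1: derive path(a,d) via R1 from edge(a,d)
round 1: derive path(e,e) via R1 from edge(e,e)
round 1: derive path(f,a) via R1 from edge(f,a)
round 1: derive path(f,f) via R1 from edge(f,f)
round 1: derive path(f,h) via R1 from edge(f,h)
round 1: derive path(g,a) via R1 from edge(g,a)
round 1: derive path(g,d) via R1 from edge(g,d)
round 1: derive path(h,e) via R1 from edge(h,e)
round 1: derive path(j,a) via R1 from edge(j,a)
round 1: derive path(j,g) via R1 from edge(j,g)
round 2: derive path(f,d) via R2 from path(f,a), path(a,d)
round 2: derive path(f,e) via R2 from path(f,h), path(h,e)
round 2: derive path(j,d) via R2 from path(j,a), path(a,d)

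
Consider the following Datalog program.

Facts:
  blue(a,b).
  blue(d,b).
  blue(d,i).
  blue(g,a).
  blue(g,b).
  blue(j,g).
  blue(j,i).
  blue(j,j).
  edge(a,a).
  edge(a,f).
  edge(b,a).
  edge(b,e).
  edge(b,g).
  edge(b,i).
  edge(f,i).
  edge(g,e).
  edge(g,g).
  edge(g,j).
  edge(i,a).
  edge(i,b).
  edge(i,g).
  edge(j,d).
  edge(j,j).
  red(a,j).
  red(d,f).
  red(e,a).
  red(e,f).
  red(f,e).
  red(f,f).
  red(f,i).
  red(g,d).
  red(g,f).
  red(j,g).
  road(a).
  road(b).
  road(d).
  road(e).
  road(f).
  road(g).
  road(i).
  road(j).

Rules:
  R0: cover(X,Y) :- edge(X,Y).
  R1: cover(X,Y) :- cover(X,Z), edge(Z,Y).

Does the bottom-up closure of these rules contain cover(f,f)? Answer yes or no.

yes

round 1: derive cover(a,a) via R0 from edge(a,a)
round 1: derive cover(a,f) via R0 from edge(a,f)
round 1: derive cover(b,a) via R0 from edge(b,a)
round 1: derive cover(b,e) via R0 from edge(b,e)
round 1: derive cover(b,g) via R0 from edge(b,g)
round 1: derive cover(b,i) via R0 from edge(b,i)
round 1: derive cover(f,i) via R0 from edge(f,i)
round 1: derive cover(g,e) via R0 from edge(g,e)
round 1: derive cover(g,g) via R0 from edge(g,g)
round 1: derive cover(g,j) via R0 from edge(g,j)
round 1: derive cover(i,a) via R0 from edge(i,a)
round 1: derive cover(i,b) via R0 from edge(i,b)
round 1: derive cover(i,g) via R0 from edge(i,g)
round 1: derive cover(j,d) via R0 from edge(j,d)
round 1: derive cover(j,j) via R0 from edge(j,j)
round 2: derive cover(a,i) via R1 from cover(a,f), edge(f,i)
round 2: derive cover(b,b) via R1 from cover(b,i), edge(i,b)
round 2: derive cover(b,f) via R1 from cover(b,a), edge(a,f)
round 2: derive cover(b,j) via R1 from cover(b,g), edge(g,j)
round 2: derive cover(f,a) via R1 from cover(f,i), edge(i,a)
round 2: derive cover(f,b) via R1 from cover(f,i), edge(i,b)
round 2: derive cover(f,g) via R1 from cover(f,i), edge(i,g)
round 2: derive cover(g,d) via R1 from cover(g,j), edge(j,d)
round 2: derive cover(i,e) via R1 from cover(i,b), edge(b,e)
round 2: derive cover(i,f) via R1 from cover(i,a), edge(a,f)
round 2: derive cover(i,i) via R1 from cover(i,b), edge(b,i)
round 2: derive cover(i,j) via R1 from cover(i,g), edge(g,j)
round 3: derive cover(a,b) via R1 from cover(a,i), edge(i,b)
round 3: derive cover(a,g) via R1 from cover(a,i), edge(i,g)
round 3: derive cover(b,d) via R1 from cover(b,j), edge(j,d)
round 3: derive cover(f,e) via R1 from cover(f,b), edge(b,e)
round 3: derive cover(f,f) via R1 from cover(f,a), edge(a,f)
round 3: derive cover(f,j) via R1 from cover(f,g), edge(g,j)
round 3: derive cover(i,d) via R1 from cover(i,j), edge(j,d)
round 4: derive cover(a,e) via R1 from cover(a,b), edge(b,e)
round 4: derive cover(a,j) via R1 from cover(a,g), edge(g,j)
round 4: derive cover(f,d) via R1 from cover(f,j), edge(j,d)
round 5: derive cover(a,d) via R1 from cover(a,j), edge(j,d)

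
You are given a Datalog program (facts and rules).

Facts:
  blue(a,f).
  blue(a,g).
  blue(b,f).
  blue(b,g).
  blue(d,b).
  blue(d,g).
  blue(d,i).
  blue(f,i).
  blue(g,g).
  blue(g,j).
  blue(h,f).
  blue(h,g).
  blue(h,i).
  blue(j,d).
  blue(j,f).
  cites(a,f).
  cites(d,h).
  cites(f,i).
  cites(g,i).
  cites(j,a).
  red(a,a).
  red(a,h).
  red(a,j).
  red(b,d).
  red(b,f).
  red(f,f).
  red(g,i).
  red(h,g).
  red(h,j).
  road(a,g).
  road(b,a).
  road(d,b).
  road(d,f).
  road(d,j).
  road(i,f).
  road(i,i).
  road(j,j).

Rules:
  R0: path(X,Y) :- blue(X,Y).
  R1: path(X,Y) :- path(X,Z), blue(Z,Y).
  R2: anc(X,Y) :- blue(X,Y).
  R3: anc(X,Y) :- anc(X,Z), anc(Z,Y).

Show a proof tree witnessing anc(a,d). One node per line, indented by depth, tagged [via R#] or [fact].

anc(a,d)  [via R3]
  anc(a,g)  [via R2]
    blue(a,g)  [fact]
  anc(g,d)  [via R3]
    anc(g,j)  [via R2]
      blue(g,j)  [fact]
    anc(j,d)  [via R2]
      blue(j,d)  [fact]

round 1: derive anc(a,f) via R2 from blue(a,f)
round 1: derive anc(a,g) via R2 from blue(a,g)
round 1: derive anc(b,f) via R2 from blue(b,f)
round 1: derive anc(b,g) via R2 from blue(b,g)
round 1: derive anc(d,b) via R2 from blue(d,b)
round 1: derive anc(d,g) via R2 from blue(d,g)
round 1: derive anc(d,i) via R2 from blue(d,i)
round 1: derive anc(f,i) via R2 from blue(f,i)
round 1: derive anc(g,g) via R2 from blue(g,g)
round 1: derive anc(g,j) via R2 from blue(g,j)
round 1: derive anc(h,f) via R2 from blue(h,f)
round 1: derive anc(h,g) via R2 from blue(h,g)
round 1: derive anc(h,i) via R2 from blue(h,i)
round 1: derive anc(j,d) via R2 from blue(j,d)
round 1: derive anc(j,f) via R2 from blue(j,f)
round 2: derive anc(a,i) via R3 from anc(a,f), anc(f,i)
round 2: derive anc(a,j) via R3 from anc(a,g), anc(g,j)
round 2: derive anc(b,i) via R3 from anc(b,f), anc(f,i)
round 2: derive anc(b,j) via R3 from anc(b,g), anc(g,j)
round 2: derive anc(d,f) via R3 from anc(d,b), anc(b,f)
round 2: derive anc(d,j) via R3 from anc(d,g), anc(g,j)
round 2: derive anc(g,d) via R3 from anc(g,j), anc(j,d)
round 2: derive anc(g,f) via R3 from anc(g,j), anc(j,f)
round 2: derive anc(h,j) via R3 from anc(h,g), anc(g,j)
round 2: derive anc(j,b) via R3 from anc(j,d), anc(d,b)
round 2: derive anc(j,g) via R3 from anc(j,d), anc(d,g)
round 2: derive anc(j,i) via R3 from anc(j,d), anc(d,i)
round 3: derive anc(a,b) via R3 from anc(a,j), anc(j,b)
round 3: derive anc(a,d) via R3 from anc(a,g), anc(g,d)
round 3: derive anc(b,b) via R3 from anc(b,j), anc(j,b)
round 3: derive anc(b,d) via R3 from anc(b,g), anc(g,d)
round 3: derive anc(d,d) via R3 from anc(d,g), anc(g,d)
round 3: derive anc(g,b) via R3 from anc(g,d), anc(d,b)
round 3: derive anc(g,i) via R3 from anc(g,d), anc(d,i)
round 3: derive anc(h,b) via R3 from anc(h,j), anc(j,b)
round 3: derive anc(h,d) via R3 from anc(h,g), anc(g,d)
round 3: derive anc(j,j) via R3 from anc(j,b), anc(b,j)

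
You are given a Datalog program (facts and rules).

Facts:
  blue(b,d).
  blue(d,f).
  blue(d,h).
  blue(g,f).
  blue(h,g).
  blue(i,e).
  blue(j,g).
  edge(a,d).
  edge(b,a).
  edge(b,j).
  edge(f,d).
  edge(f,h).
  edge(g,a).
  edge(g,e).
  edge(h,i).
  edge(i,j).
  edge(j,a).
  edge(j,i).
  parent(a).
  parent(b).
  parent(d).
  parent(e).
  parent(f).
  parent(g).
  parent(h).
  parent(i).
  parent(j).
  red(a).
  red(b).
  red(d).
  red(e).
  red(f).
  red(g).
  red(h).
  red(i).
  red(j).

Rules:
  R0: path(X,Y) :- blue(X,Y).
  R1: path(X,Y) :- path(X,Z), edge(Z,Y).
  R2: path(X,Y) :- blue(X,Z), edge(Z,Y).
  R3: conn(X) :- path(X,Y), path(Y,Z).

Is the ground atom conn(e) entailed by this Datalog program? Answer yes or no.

no

round 1: derive path(b,d) via R0 from blue(b,d)
round 1: derive path(d,f) via R0 from blue(d,f)
round 1: derive path(d,h) via R0 from blue(d,h)
round 1: derive path(g,f) via R0 from blue(g,f)
round 1: derive path(h,g) via R0 from blue(h,g)
round 1: derive path(i,e) via R0 from blue(i,e)
round 1: derive path(j,g) via R0 from blue(j,g)
round 1: derive path(d,d) via R2 from blue(d,f), edge(f,d)
round 1: derive path(d,i) via R2 from blue(d,h), edge(h,i)
round 1: derive path(g,d) via R2 from blue(g,f), edge(f,d)
round 1: derive path(g,h) via R2 from blue(g,f), edge(f,h)
round 1: derive path(h,a) via R2 from blue(h,g), edge(g,a)
round 1: derive path(h,e) via R2 from blue(h,g), edge(g,e)
round 1: derive path(j,a) via R2 from blue(j,g), edge(g,a)
round 1: derive path(j,e) via R2 from blue(j,g), edge(g,e)
round 2: derive path(d,j) via R1 from path(d,i), edge(i,j)
round 2: derive path(g,i) via R1 from path(g,h), edge(h,i)
round 2: derive path(h,d) via R1 from path(h,a), edge(a,d)
round 2: derive path(j,d) via R1 from path(j,a), edge(a,d)
round 2: derive conn(b) via R3 from path(b,d), path(d,d)
round 2: derive conn(d) via R3 from path(d,d), path(d,d)
round 2: derive conn(g) via R3 from path(g,d), path(d,d)
round 2: derive conn(h) via R3 from path(h,g), path(g,d)
round 2: derive conn(j) via R3 from path(j,g), path(g,d)
round 3: derive path(d,a) via R1 from path(d,j), edge(j,a)
round 3: derive path(g,j) via R1 from path(g,i), edge(i,j)
round 4: derive path(g,a) via R1 from path(g,j), edge(j,a)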